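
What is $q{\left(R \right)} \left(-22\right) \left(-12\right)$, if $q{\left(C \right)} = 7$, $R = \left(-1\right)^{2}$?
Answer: $1848$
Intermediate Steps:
$R = 1$
$q{\left(R \right)} \left(-22\right) \left(-12\right) = 7 \left(-22\right) \left(-12\right) = \left(-154\right) \left(-12\right) = 1848$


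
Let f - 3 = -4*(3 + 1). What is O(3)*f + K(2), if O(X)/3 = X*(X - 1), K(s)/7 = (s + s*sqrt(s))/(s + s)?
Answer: -461/2 + 7*sqrt(2)/2 ≈ -225.55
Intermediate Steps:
K(s) = 7*(s + s**(3/2))/(2*s) (K(s) = 7*((s + s*sqrt(s))/(s + s)) = 7*((s + s**(3/2))/((2*s))) = 7*((s + s**(3/2))*(1/(2*s))) = 7*((s + s**(3/2))/(2*s)) = 7*(s + s**(3/2))/(2*s))
f = -13 (f = 3 - 4*(3 + 1) = 3 - 4*4 = 3 - 16 = -13)
O(X) = 3*X*(-1 + X) (O(X) = 3*(X*(X - 1)) = 3*(X*(-1 + X)) = 3*X*(-1 + X))
O(3)*f + K(2) = (3*3*(-1 + 3))*(-13) + (7/2 + 7*sqrt(2)/2) = (3*3*2)*(-13) + (7/2 + 7*sqrt(2)/2) = 18*(-13) + (7/2 + 7*sqrt(2)/2) = -234 + (7/2 + 7*sqrt(2)/2) = -461/2 + 7*sqrt(2)/2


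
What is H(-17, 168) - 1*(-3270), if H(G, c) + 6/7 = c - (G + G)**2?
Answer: 15968/7 ≈ 2281.1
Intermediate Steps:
H(G, c) = -6/7 + c - 4*G**2 (H(G, c) = -6/7 + (c - (G + G)**2) = -6/7 + (c - (2*G)**2) = -6/7 + (c - 4*G**2) = -6/7 + c - 4*G**2)
H(-17, 168) - 1*(-3270) = (-6/7 + 168 - 4*(-17)**2) - 1*(-3270) = (-6/7 + 168 - 4*289) + 3270 = (-6/7 + 168 - 1156) + 3270 = -6922/7 + 3270 = 15968/7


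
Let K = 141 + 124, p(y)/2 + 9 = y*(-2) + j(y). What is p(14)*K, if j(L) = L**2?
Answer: 84270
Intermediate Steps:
p(y) = -18 - 4*y + 2*y**2 (p(y) = -18 + 2*(y*(-2) + y**2) = -18 + 2*(-2*y + y**2) = -18 + 2*(y**2 - 2*y) = -18 + (-4*y + 2*y**2) = -18 - 4*y + 2*y**2)
K = 265
p(14)*K = (-18 - 4*14 + 2*14**2)*265 = (-18 - 56 + 2*196)*265 = (-18 - 56 + 392)*265 = 318*265 = 84270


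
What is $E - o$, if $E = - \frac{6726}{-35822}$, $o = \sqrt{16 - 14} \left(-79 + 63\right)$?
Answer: $\frac{3363}{17911} + 16 \sqrt{2} \approx 22.815$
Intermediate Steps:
$o = - 16 \sqrt{2}$ ($o = \sqrt{2} \left(-16\right) = - 16 \sqrt{2} \approx -22.627$)
$E = \frac{3363}{17911}$ ($E = \left(-6726\right) \left(- \frac{1}{35822}\right) = \frac{3363}{17911} \approx 0.18776$)
$E - o = \frac{3363}{17911} - - 16 \sqrt{2} = \frac{3363}{17911} + 16 \sqrt{2}$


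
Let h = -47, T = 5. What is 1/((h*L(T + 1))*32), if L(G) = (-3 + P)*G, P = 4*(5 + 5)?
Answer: -1/333888 ≈ -2.9950e-6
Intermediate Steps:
P = 40 (P = 4*10 = 40)
L(G) = 37*G (L(G) = (-3 + 40)*G = 37*G)
1/((h*L(T + 1))*32) = 1/(-1739*(5 + 1)*32) = 1/(-1739*6*32) = 1/(-47*222*32) = 1/(-10434*32) = 1/(-333888) = -1/333888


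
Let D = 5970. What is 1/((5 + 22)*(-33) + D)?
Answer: 1/5079 ≈ 0.00019689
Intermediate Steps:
1/((5 + 22)*(-33) + D) = 1/((5 + 22)*(-33) + 5970) = 1/(27*(-33) + 5970) = 1/(-891 + 5970) = 1/5079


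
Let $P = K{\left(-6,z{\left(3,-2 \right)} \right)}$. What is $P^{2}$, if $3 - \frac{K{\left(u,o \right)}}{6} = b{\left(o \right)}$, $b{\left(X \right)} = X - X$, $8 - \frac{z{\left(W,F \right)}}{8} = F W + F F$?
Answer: $324$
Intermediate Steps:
$z{\left(W,F \right)} = 64 - 8 F^{2} - 8 F W$ ($z{\left(W,F \right)} = 64 - 8 \left(F W + F F\right) = 64 - 8 \left(F W + F^{2}\right) = 64 - 8 \left(F^{2} + F W\right) = 64 - \left(8 F^{2} + 8 F W\right) = 64 - 8 F^{2} - 8 F W$)
$b{\left(X \right)} = 0$
$K{\left(u,o \right)} = 18$ ($K{\left(u,o \right)} = 18 - 0 = 18 + 0 = 18$)
$P = 18$
$P^{2} = 18^{2} = 324$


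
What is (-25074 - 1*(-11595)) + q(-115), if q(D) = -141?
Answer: -13620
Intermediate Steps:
(-25074 - 1*(-11595)) + q(-115) = (-25074 - 1*(-11595)) - 141 = (-25074 + 11595) - 141 = -13479 - 141 = -13620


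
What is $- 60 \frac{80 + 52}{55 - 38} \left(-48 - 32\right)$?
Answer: $\frac{633600}{17} \approx 37271.0$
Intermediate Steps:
$- 60 \frac{80 + 52}{55 - 38} \left(-48 - 32\right) = - 60 \cdot \frac{132}{17} \left(-80\right) = - 60 \cdot 132 \cdot \frac{1}{17} \left(-80\right) = \left(-60\right) \frac{132}{17} \left(-80\right) = \left(- \frac{7920}{17}\right) \left(-80\right) = \frac{633600}{17}$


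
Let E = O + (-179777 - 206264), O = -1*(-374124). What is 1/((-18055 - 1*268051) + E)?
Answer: -1/298023 ≈ -3.3554e-6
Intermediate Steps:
O = 374124
E = -11917 (E = 374124 + (-179777 - 206264) = 374124 - 386041 = -11917)
1/((-18055 - 1*268051) + E) = 1/((-18055 - 1*268051) - 11917) = 1/((-18055 - 268051) - 11917) = 1/(-286106 - 11917) = 1/(-298023) = -1/298023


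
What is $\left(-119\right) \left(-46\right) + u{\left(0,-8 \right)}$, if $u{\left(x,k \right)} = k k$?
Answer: $5538$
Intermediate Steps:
$u{\left(x,k \right)} = k^{2}$
$\left(-119\right) \left(-46\right) + u{\left(0,-8 \right)} = \left(-119\right) \left(-46\right) + \left(-8\right)^{2} = 5474 + 64 = 5538$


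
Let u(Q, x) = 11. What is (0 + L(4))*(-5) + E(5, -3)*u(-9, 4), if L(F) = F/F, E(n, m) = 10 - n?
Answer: 50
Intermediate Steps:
L(F) = 1
(0 + L(4))*(-5) + E(5, -3)*u(-9, 4) = (0 + 1)*(-5) + (10 - 1*5)*11 = 1*(-5) + (10 - 5)*11 = -5 + 5*11 = -5 + 55 = 50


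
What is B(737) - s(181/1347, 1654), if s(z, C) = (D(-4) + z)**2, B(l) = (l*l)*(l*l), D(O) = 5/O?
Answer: 8564955788823731063/29030544 ≈ 2.9503e+11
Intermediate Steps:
B(l) = l**4 (B(l) = l**2*l**2 = l**4)
s(z, C) = (-5/4 + z)**2 (s(z, C) = (5/(-4) + z)**2 = (5*(-1/4) + z)**2 = (-5/4 + z)**2)
B(737) - s(181/1347, 1654) = 737**4 - (-5 + 4*(181/1347))**2/16 = 295032562561 - (-5 + 4*(181*(1/1347)))**2/16 = 295032562561 - (-5 + 4*(181/1347))**2/16 = 295032562561 - (-5 + 724/1347)**2/16 = 295032562561 - (-6011/1347)**2/16 = 295032562561 - 36132121/(16*1814409) = 295032562561 - 1*36132121/29030544 = 295032562561 - 36132121/29030544 = 8564955788823731063/29030544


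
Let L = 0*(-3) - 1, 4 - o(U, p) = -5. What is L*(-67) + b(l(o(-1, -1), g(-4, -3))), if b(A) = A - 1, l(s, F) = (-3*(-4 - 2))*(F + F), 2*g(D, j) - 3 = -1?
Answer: 102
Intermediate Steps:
g(D, j) = 1 (g(D, j) = 3/2 + (½)*(-1) = 3/2 - ½ = 1)
o(U, p) = 9 (o(U, p) = 4 - 1*(-5) = 4 + 5 = 9)
l(s, F) = 36*F (l(s, F) = (-3*(-6))*(2*F) = 18*(2*F) = 36*F)
L = -1 (L = 0 - 1 = -1)
b(A) = -1 + A
L*(-67) + b(l(o(-1, -1), g(-4, -3))) = -1*(-67) + (-1 + 36*1) = 67 + (-1 + 36) = 67 + 35 = 102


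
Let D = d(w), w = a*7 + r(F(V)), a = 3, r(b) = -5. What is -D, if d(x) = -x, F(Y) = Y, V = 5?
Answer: 16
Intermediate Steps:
w = 16 (w = 3*7 - 5 = 21 - 5 = 16)
D = -16 (D = -1*16 = -16)
-D = -1*(-16) = 16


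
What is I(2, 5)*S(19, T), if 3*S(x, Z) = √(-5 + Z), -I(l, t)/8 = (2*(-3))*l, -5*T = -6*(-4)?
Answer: 224*I*√5/5 ≈ 100.18*I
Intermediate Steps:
T = -24/5 (T = -(-6)*(-4)/5 = -⅕*24 = -24/5 ≈ -4.8000)
I(l, t) = 48*l (I(l, t) = -8*2*(-3)*l = -(-48)*l = 48*l)
S(x, Z) = √(-5 + Z)/3
I(2, 5)*S(19, T) = (48*2)*(√(-5 - 24/5)/3) = 96*(√(-49/5)/3) = 96*((7*I*√5/5)/3) = 96*(7*I*√5/15) = 224*I*√5/5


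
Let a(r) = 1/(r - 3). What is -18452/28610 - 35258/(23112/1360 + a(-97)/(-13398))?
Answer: -11491306666408562/5537011130285 ≈ -2075.4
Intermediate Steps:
a(r) = 1/(-3 + r)
-18452/28610 - 35258/(23112/1360 + a(-97)/(-13398)) = -18452/28610 - 35258/(23112/1360 + 1/(-3 - 97*(-13398))) = -18452*1/28610 - 35258/(23112*(1/1360) - 1/13398/(-100)) = -9226/14305 - 35258/(2889/170 - 1/100*(-1/13398)) = -9226/14305 - 35258/(2889/170 + 1/1339800) = -9226/14305 - 35258/387068237/22776600 = -9226/14305 - 35258*22776600/387068237 = -9226/14305 - 803057362800/387068237 = -11491306666408562/5537011130285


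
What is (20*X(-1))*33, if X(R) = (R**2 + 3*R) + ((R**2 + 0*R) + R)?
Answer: -1320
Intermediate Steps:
X(R) = 2*R**2 + 4*R (X(R) = (R**2 + 3*R) + ((R**2 + 0) + R) = (R**2 + 3*R) + (R**2 + R) = (R**2 + 3*R) + (R + R**2) = 2*R**2 + 4*R)
(20*X(-1))*33 = (20*(2*(-1)*(2 - 1)))*33 = (20*(2*(-1)*1))*33 = (20*(-2))*33 = -40*33 = -1320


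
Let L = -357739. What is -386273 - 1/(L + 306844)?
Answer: -19659364334/50895 ≈ -3.8627e+5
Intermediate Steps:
-386273 - 1/(L + 306844) = -386273 - 1/(-357739 + 306844) = -386273 - 1/(-50895) = -386273 - 1*(-1/50895) = -386273 + 1/50895 = -19659364334/50895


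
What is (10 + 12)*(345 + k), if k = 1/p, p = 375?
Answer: 2846272/375 ≈ 7590.1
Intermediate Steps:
k = 1/375 ≈ 0.0026667
(10 + 12)*(345 + k) = (10 + 12)*(345 + 1/375) = 22*(129376/375) = 2846272/375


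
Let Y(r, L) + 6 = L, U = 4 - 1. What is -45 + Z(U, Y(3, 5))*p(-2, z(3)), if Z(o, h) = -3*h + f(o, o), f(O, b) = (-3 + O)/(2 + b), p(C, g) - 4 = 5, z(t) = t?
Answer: -18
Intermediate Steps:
U = 3
Y(r, L) = -6 + L
p(C, g) = 9 (p(C, g) = 4 + 5 = 9)
f(O, b) = (-3 + O)/(2 + b)
Z(o, h) = -3*h + (-3 + o)/(2 + o)
-45 + Z(U, Y(3, 5))*p(-2, z(3)) = -45 + ((-3 + 3 - 3*(-6 + 5)*(2 + 3))/(2 + 3))*9 = -45 + ((-3 + 3 - 3*(-1)*5)/5)*9 = -45 + ((-3 + 3 + 15)/5)*9 = -45 + ((⅕)*15)*9 = -45 + 3*9 = -45 + 27 = -18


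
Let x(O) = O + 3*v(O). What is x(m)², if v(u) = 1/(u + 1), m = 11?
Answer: 2025/16 ≈ 126.56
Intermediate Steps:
v(u) = 1/(1 + u)
x(O) = O + 3/(1 + O)
x(m)² = ((3 + 11*(1 + 11))/(1 + 11))² = ((3 + 11*12)/12)² = ((3 + 132)/12)² = ((1/12)*135)² = (45/4)² = 2025/16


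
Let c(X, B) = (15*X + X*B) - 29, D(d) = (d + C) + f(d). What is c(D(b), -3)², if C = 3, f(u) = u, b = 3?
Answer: 6241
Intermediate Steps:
D(d) = 3 + 2*d (D(d) = (d + 3) + d = (3 + d) + d = 3 + 2*d)
c(X, B) = -29 + 15*X + B*X (c(X, B) = (15*X + B*X) - 29 = -29 + 15*X + B*X)
c(D(b), -3)² = (-29 + 15*(3 + 2*3) - 3*(3 + 2*3))² = (-29 + 15*(3 + 6) - 3*(3 + 6))² = (-29 + 15*9 - 3*9)² = (-29 + 135 - 27)² = 79² = 6241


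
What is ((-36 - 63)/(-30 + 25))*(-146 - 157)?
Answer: -29997/5 ≈ -5999.4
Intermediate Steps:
((-36 - 63)/(-30 + 25))*(-146 - 157) = -99/(-5)*(-303) = -99*(-⅕)*(-303) = (99/5)*(-303) = -29997/5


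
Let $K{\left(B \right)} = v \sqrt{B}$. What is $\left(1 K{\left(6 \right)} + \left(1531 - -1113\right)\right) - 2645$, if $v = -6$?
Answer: $-1 - 6 \sqrt{6} \approx -15.697$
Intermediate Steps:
$K{\left(B \right)} = - 6 \sqrt{B}$
$\left(1 K{\left(6 \right)} + \left(1531 - -1113\right)\right) - 2645 = \left(1 \left(- 6 \sqrt{6}\right) + \left(1531 - -1113\right)\right) - 2645 = \left(- 6 \sqrt{6} + \left(1531 + 1113\right)\right) - 2645 = \left(- 6 \sqrt{6} + 2644\right) - 2645 = \left(2644 - 6 \sqrt{6}\right) - 2645 = -1 - 6 \sqrt{6}$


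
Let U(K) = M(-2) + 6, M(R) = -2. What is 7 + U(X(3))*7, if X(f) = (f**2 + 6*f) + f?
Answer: 35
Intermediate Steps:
X(f) = f**2 + 7*f
U(K) = 4 (U(K) = -2 + 6 = 4)
7 + U(X(3))*7 = 7 + 4*7 = 7 + 28 = 35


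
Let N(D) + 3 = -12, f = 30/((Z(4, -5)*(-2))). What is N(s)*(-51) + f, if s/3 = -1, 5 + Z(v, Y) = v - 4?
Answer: 768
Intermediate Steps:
Z(v, Y) = -9 + v (Z(v, Y) = -5 + (v - 4) = -5 + (-4 + v) = -9 + v)
s = -3 (s = 3*(-1) = -3)
f = 3 (f = 30/(((-9 + 4)*(-2))) = 30/((-5*(-2))) = 30/10 = 30*(1/10) = 3)
N(D) = -15 (N(D) = -3 - 12 = -15)
N(s)*(-51) + f = -15*(-51) + 3 = 765 + 3 = 768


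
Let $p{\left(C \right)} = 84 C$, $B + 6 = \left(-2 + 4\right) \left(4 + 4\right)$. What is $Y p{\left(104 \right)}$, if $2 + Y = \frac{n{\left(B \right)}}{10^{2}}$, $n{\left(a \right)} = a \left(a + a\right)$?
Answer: $0$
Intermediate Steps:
$B = 10$ ($B = -6 + \left(-2 + 4\right) \left(4 + 4\right) = -6 + 2 \cdot 8 = -6 + 16 = 10$)
$n{\left(a \right)} = 2 a^{2}$ ($n{\left(a \right)} = a 2 a = 2 a^{2}$)
$Y = 0$ ($Y = -2 + \frac{2 \cdot 10^{2}}{10^{2}} = -2 + \frac{2 \cdot 100}{100} = -2 + 200 \cdot \frac{1}{100} = -2 + 2 = 0$)
$Y p{\left(104 \right)} = 0 \cdot 84 \cdot 104 = 0 \cdot 8736 = 0$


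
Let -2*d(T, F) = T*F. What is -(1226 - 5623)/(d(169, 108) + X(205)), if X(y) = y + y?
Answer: -4397/8716 ≈ -0.50447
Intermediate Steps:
d(T, F) = -F*T/2 (d(T, F) = -T*F/2 = -F*T/2)
X(y) = 2*y
-(1226 - 5623)/(d(169, 108) + X(205)) = -(1226 - 5623)/(-1/2*108*169 + 2*205) = -(-4397)/(-9126 + 410) = -(-4397)/(-8716) = -(-4397)*(-1)/8716 = -1*4397/8716 = -4397/8716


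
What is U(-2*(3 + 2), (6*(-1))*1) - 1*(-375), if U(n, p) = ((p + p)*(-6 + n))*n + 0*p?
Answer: -1545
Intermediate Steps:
U(n, p) = 2*n*p*(-6 + n) (U(n, p) = ((2*p)*(-6 + n))*n + 0 = (2*p*(-6 + n))*n + 0 = 2*n*p*(-6 + n) + 0 = 2*n*p*(-6 + n))
U(-2*(3 + 2), (6*(-1))*1) - 1*(-375) = 2*(-2*(3 + 2))*((6*(-1))*1)*(-6 - 2*(3 + 2)) - 1*(-375) = 2*(-2*5)*(-6*1)*(-6 - 2*5) + 375 = 2*(-10)*(-6)*(-6 - 10) + 375 = 2*(-10)*(-6)*(-16) + 375 = -1920 + 375 = -1545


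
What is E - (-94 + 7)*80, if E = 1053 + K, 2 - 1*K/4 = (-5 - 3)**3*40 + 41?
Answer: 89777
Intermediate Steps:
K = 81764 (K = 8 - 4*((-5 - 3)**3*40 + 41) = 8 - 4*((-8)**3*40 + 41) = 8 - 4*(-512*40 + 41) = 8 - 4*(-20480 + 41) = 8 - 4*(-20439) = 8 + 81756 = 81764)
E = 82817 (E = 1053 + 81764 = 82817)
E - (-94 + 7)*80 = 82817 - (-94 + 7)*80 = 82817 - (-87)*80 = 82817 - 1*(-6960) = 82817 + 6960 = 89777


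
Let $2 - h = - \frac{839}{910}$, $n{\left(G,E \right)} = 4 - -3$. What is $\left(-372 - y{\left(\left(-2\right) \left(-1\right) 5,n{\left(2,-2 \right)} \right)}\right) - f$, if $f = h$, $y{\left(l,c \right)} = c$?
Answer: $- \frac{347549}{910} \approx -381.92$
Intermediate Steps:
$n{\left(G,E \right)} = 7$ ($n{\left(G,E \right)} = 4 + 3 = 7$)
$h = \frac{2659}{910}$ ($h = 2 - - \frac{839}{910} = 2 + \frac{839}{910} = \frac{2659}{910} \approx 2.922$)
$f = \frac{2659}{910} \approx 2.922$
$\left(-372 - y{\left(\left(-2\right) \left(-1\right) 5,n{\left(2,-2 \right)} \right)}\right) - f = \left(-372 - 7\right) - \frac{2659}{910} = -379 - \frac{2659}{910} = - \frac{347549}{910}$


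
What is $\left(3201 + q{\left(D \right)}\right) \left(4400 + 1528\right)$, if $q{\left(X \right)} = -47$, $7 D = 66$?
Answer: $18696912$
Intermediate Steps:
$D = \frac{66}{7}$ ($D = \frac{1}{7} \cdot 66 = \frac{66}{7} \approx 9.4286$)
$\left(3201 + q{\left(D \right)}\right) \left(4400 + 1528\right) = \left(3201 - 47\right) \left(4400 + 1528\right) = 3154 \cdot 5928 = 18696912$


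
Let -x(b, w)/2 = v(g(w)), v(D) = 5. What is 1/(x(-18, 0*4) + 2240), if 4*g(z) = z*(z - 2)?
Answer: 1/2230 ≈ 0.00044843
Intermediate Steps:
g(z) = z*(-2 + z)/4 (g(z) = (z*(z - 2))/4 = (z*(-2 + z))/4 = z*(-2 + z)/4)
x(b, w) = -10 (x(b, w) = -2*5 = -10)
1/(x(-18, 0*4) + 2240) = 1/(-10 + 2240) = 1/2230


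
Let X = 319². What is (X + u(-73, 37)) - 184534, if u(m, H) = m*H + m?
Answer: -85547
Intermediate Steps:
u(m, H) = m + H*m (u(m, H) = H*m + m = m + H*m)
X = 101761
(X + u(-73, 37)) - 184534 = (101761 - 73*(1 + 37)) - 184534 = (101761 - 73*38) - 184534 = (101761 - 2774) - 184534 = 98987 - 184534 = -85547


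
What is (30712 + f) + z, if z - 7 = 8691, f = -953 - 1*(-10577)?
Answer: 49034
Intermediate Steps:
f = 9624 (f = -953 + 10577 = 9624)
z = 8698 (z = 7 + 8691 = 8698)
(30712 + f) + z = (30712 + 9624) + 8698 = 40336 + 8698 = 49034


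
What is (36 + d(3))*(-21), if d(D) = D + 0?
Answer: -819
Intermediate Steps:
d(D) = D
(36 + d(3))*(-21) = (36 + 3)*(-21) = 39*(-21) = -819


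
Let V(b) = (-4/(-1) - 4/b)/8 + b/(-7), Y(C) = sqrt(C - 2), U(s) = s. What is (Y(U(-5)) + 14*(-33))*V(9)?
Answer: 1166/3 - 53*I*sqrt(7)/63 ≈ 388.67 - 2.2258*I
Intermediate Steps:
Y(C) = sqrt(-2 + C)
V(b) = 1/2 - 1/(2*b) - b/7 (V(b) = (-4*(-1) - 4/b)*(1/8) + b*(-1/7) = (4 - 4/b)*(1/8) - b/7 = (1/2 - 1/(2*b)) - b/7 = 1/2 - 1/(2*b) - b/7)
(Y(U(-5)) + 14*(-33))*V(9) = (sqrt(-2 - 5) + 14*(-33))*(1/2 - 1/2/9 - 1/7*9) = (sqrt(-7) - 462)*(1/2 - 1/2*1/9 - 9/7) = (I*sqrt(7) - 462)*(1/2 - 1/18 - 9/7) = (-462 + I*sqrt(7))*(-53/63) = 1166/3 - 53*I*sqrt(7)/63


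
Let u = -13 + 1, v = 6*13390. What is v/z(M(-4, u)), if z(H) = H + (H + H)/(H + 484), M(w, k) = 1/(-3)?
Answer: -349720020/1457 ≈ -2.4003e+5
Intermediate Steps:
v = 80340
u = -12
M(w, k) = -1/3
z(H) = H + 2*H/(484 + H) (z(H) = H + (2*H)/(484 + H) = H + 2*H/(484 + H))
v/z(M(-4, u)) = 80340/((-(486 - 1/3)/(3*(484 - 1/3)))) = 80340/((-1/3*1457/3/1451/3)) = 80340/((-1/3*3/1451*1457/3)) = 80340/(-1457/4353) = 80340*(-4353/1457) = -349720020/1457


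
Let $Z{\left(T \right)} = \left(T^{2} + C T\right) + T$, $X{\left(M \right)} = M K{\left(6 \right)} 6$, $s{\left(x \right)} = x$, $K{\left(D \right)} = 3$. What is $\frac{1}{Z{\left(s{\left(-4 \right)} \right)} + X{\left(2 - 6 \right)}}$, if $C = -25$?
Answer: $\frac{1}{40} \approx 0.025$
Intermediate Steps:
$X{\left(M \right)} = 18 M$ ($X{\left(M \right)} = M 3 \cdot 6 = 3 M 6 = 18 M$)
$Z{\left(T \right)} = T^{2} - 24 T$ ($Z{\left(T \right)} = \left(T^{2} - 25 T\right) + T = T^{2} - 24 T$)
$\frac{1}{Z{\left(s{\left(-4 \right)} \right)} + X{\left(2 - 6 \right)}} = \frac{1}{- 4 \left(-24 - 4\right) + 18 \left(2 - 6\right)} = \frac{1}{\left(-4\right) \left(-28\right) + 18 \left(2 - 6\right)} = \frac{1}{112 + 18 \left(-4\right)} = \frac{1}{112 - 72} = \frac{1}{40}$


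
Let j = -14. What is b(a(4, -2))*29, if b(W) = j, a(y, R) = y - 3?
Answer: -406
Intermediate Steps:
a(y, R) = -3 + y
b(W) = -14
b(a(4, -2))*29 = -14*29 = -406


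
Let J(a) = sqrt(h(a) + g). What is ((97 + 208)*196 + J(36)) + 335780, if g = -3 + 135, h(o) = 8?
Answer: 395560 + 2*sqrt(35) ≈ 3.9557e+5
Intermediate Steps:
g = 132
J(a) = 2*sqrt(35) (J(a) = sqrt(8 + 132) = sqrt(140) = 2*sqrt(35))
((97 + 208)*196 + J(36)) + 335780 = ((97 + 208)*196 + 2*sqrt(35)) + 335780 = (305*196 + 2*sqrt(35)) + 335780 = (59780 + 2*sqrt(35)) + 335780 = 395560 + 2*sqrt(35)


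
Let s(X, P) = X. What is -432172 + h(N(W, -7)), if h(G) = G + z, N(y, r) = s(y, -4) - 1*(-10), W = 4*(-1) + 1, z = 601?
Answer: -431564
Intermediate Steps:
W = -3 (W = -4 + 1 = -3)
N(y, r) = 10 + y (N(y, r) = y - 1*(-10) = y + 10 = 10 + y)
h(G) = 601 + G (h(G) = G + 601 = 601 + G)
-432172 + h(N(W, -7)) = -432172 + (601 + (10 - 3)) = -432172 + (601 + 7) = -432172 + 608 = -431564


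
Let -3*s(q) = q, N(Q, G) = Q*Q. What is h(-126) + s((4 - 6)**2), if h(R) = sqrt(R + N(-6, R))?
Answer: -4/3 + 3*I*sqrt(10) ≈ -1.3333 + 9.4868*I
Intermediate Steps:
N(Q, G) = Q**2
s(q) = -q/3
h(R) = sqrt(36 + R) (h(R) = sqrt(R + (-6)**2) = sqrt(R + 36) = sqrt(36 + R))
h(-126) + s((4 - 6)**2) = sqrt(36 - 126) - (4 - 6)**2/3 = sqrt(-90) - 1/3*(-2)**2 = 3*I*sqrt(10) - 1/3*4 = 3*I*sqrt(10) - 4/3 = -4/3 + 3*I*sqrt(10)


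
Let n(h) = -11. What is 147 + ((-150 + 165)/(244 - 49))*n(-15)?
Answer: 1900/13 ≈ 146.15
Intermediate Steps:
147 + ((-150 + 165)/(244 - 49))*n(-15) = 147 + ((-150 + 165)/(244 - 49))*(-11) = 147 + (15/195)*(-11) = 147 + (15*(1/195))*(-11) = 147 + (1/13)*(-11) = 147 - 11/13 = 1900/13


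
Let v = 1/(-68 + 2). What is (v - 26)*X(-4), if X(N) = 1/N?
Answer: 1717/264 ≈ 6.5038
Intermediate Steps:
v = -1/66 (v = 1/(-66) = -1/66 ≈ -0.015152)
(v - 26)*X(-4) = (-1/66 - 26)/(-4) = -1717/66*(-¼) = 1717/264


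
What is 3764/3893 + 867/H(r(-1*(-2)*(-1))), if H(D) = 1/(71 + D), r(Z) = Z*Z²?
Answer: 212643317/3893 ≈ 54622.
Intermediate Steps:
r(Z) = Z³
3764/3893 + 867/H(r(-1*(-2)*(-1))) = 3764/3893 + 867/(1/(71 + (-1*(-2)*(-1))³)) = 3764*(1/3893) + 867/(1/(71 + (2*(-1))³)) = 3764/3893 + 867/(1/(71 + (-2)³)) = 3764/3893 + 867/(1/(71 - 8)) = 3764/3893 + 867/(1/63) = 3764/3893 + 867*63 = 3764/3893 + 54621 = 212643317/3893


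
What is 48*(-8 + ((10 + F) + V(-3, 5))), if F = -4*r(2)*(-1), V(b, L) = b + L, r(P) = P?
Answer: 576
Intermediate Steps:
V(b, L) = L + b
F = 8 (F = -4*2*(-1) = -8*(-1) = 8)
48*(-8 + ((10 + F) + V(-3, 5))) = 48*(-8 + ((10 + 8) + (5 - 3))) = 48*(-8 + (18 + 2)) = 48*(-8 + 20) = 48*12 = 576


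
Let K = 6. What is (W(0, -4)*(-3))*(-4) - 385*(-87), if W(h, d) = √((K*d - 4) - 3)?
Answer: 33495 + 12*I*√31 ≈ 33495.0 + 66.813*I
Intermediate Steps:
W(h, d) = √(-7 + 6*d) (W(h, d) = √((6*d - 4) - 3) = √((-4 + 6*d) - 3) = √(-7 + 6*d))
(W(0, -4)*(-3))*(-4) - 385*(-87) = (√(-7 + 6*(-4))*(-3))*(-4) - 385*(-87) = (√(-7 - 24)*(-3))*(-4) + 33495 = (√(-31)*(-3))*(-4) + 33495 = ((I*√31)*(-3))*(-4) + 33495 = -3*I*√31*(-4) + 33495 = 12*I*√31 + 33495 = 33495 + 12*I*√31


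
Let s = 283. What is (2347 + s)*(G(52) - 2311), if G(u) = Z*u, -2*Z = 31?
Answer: -8197710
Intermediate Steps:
Z = -31/2 (Z = -½*31 = -31/2 ≈ -15.500)
G(u) = -31*u/2
(2347 + s)*(G(52) - 2311) = (2347 + 283)*(-31/2*52 - 2311) = 2630*(-806 - 2311) = 2630*(-3117) = -8197710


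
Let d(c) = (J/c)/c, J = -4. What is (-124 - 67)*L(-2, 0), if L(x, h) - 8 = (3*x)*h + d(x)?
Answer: -1337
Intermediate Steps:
d(c) = -4/c² (d(c) = (-4/c)/c = -4/c²)
L(x, h) = 8 - 4/x² + 3*h*x (L(x, h) = 8 + ((3*x)*h - 4/x²) = 8 + (3*h*x - 4/x²) = 8 + (-4/x² + 3*h*x) = 8 - 4/x² + 3*h*x)
(-124 - 67)*L(-2, 0) = (-124 - 67)*(8 - 4/(-2)² + 3*0*(-2)) = -191*(8 - 4*¼ + 0) = -191*(8 - 1 + 0) = -191*7 = -1337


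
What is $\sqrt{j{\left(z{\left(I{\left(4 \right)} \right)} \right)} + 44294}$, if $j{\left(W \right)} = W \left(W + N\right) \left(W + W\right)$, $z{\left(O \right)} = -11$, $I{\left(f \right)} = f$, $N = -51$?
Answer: $\sqrt{29290} \approx 171.14$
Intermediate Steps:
$j{\left(W \right)} = 2 W^{2} \left(-51 + W\right)$ ($j{\left(W \right)} = W \left(W - 51\right) \left(W + W\right) = W \left(-51 + W\right) 2 W = W 2 W \left(-51 + W\right) = 2 W^{2} \left(-51 + W\right)$)
$\sqrt{j{\left(z{\left(I{\left(4 \right)} \right)} \right)} + 44294} = \sqrt{2 \left(-11\right)^{2} \left(-51 - 11\right) + 44294} = \sqrt{2 \cdot 121 \left(-62\right) + 44294} = \sqrt{-15004 + 44294} = \sqrt{29290}$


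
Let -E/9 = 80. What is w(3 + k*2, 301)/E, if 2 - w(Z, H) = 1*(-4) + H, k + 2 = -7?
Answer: 59/144 ≈ 0.40972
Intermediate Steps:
E = -720 (E = -9*80 = -720)
k = -9 (k = -2 - 7 = -9)
w(Z, H) = 6 - H (w(Z, H) = 2 - (1*(-4) + H) = 2 - (-4 + H) = 2 + (4 - H) = 6 - H)
w(3 + k*2, 301)/E = (6 - 1*301)/(-720) = (6 - 301)*(-1/720) = -295*(-1/720) = 59/144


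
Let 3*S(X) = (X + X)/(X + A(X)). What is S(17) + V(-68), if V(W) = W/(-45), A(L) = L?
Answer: 83/45 ≈ 1.8444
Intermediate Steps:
V(W) = -W/45 (V(W) = W*(-1/45) = -W/45)
S(X) = ⅓ (S(X) = ((X + X)/(X + X))/3 = ((2*X)/((2*X)))/3 = ((2*X)*(1/(2*X)))/3 = (⅓)*1 = ⅓)
S(17) + V(-68) = ⅓ - 1/45*(-68) = ⅓ + 68/45 = 83/45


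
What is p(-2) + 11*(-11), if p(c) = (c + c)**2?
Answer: -105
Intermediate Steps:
p(c) = 4*c**2 (p(c) = (2*c)**2 = 4*c**2)
p(-2) + 11*(-11) = 4*(-2)**2 + 11*(-11) = 4*4 - 121 = 16 - 121 = -105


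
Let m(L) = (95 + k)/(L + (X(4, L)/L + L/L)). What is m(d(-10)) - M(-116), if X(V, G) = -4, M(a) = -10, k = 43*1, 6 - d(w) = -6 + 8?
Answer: 89/2 ≈ 44.500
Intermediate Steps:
d(w) = 4 (d(w) = 6 - (-6 + 8) = 6 - 1*2 = 6 - 2 = 4)
k = 43
m(L) = 138/(1 + L - 4/L) (m(L) = (95 + 43)/(L + (-4/L + L/L)) = 138/(L + (-4/L + 1)) = 138/(L + (1 - 4/L)) = 138/(1 + L - 4/L))
m(d(-10)) - M(-116) = 138*4/(-4 + 4 + 4²) - 1*(-10) = 138*4/(-4 + 4 + 16) + 10 = 138*4/16 + 10 = 138*4*(1/16) + 10 = 69/2 + 10 = 89/2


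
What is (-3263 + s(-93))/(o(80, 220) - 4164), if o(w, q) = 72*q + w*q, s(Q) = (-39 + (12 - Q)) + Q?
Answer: -1645/14638 ≈ -0.11238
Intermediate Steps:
s(Q) = -27 (s(Q) = (-27 - Q) + Q = -27)
o(w, q) = 72*q + q*w
(-3263 + s(-93))/(o(80, 220) - 4164) = (-3263 - 27)/(220*(72 + 80) - 4164) = -3290/(220*152 - 4164) = -3290/(33440 - 4164) = -3290/29276 = -3290*1/29276 = -1645/14638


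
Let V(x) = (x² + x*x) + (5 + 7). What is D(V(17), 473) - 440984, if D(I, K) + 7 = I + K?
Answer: -439928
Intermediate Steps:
V(x) = 12 + 2*x² (V(x) = (x² + x²) + 12 = 2*x² + 12 = 12 + 2*x²)
D(I, K) = -7 + I + K (D(I, K) = -7 + (I + K) = -7 + I + K)
D(V(17), 473) - 440984 = (-7 + (12 + 2*17²) + 473) - 440984 = (-7 + (12 + 2*289) + 473) - 440984 = (-7 + (12 + 578) + 473) - 440984 = (-7 + 590 + 473) - 440984 = 1056 - 440984 = -439928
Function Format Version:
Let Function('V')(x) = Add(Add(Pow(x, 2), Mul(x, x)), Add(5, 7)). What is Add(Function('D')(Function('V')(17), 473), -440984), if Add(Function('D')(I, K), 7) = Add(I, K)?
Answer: -439928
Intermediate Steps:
Function('V')(x) = Add(12, Mul(2, Pow(x, 2))) (Function('V')(x) = Add(Add(Pow(x, 2), Pow(x, 2)), 12) = Add(Mul(2, Pow(x, 2)), 12) = Add(12, Mul(2, Pow(x, 2))))
Function('D')(I, K) = Add(-7, I, K) (Function('D')(I, K) = Add(-7, Add(I, K)) = Add(-7, I, K))
Add(Function('D')(Function('V')(17), 473), -440984) = Add(Add(-7, Add(12, Mul(2, Pow(17, 2))), 473), -440984) = Add(Add(-7, Add(12, Mul(2, 289)), 473), -440984) = Add(Add(-7, Add(12, 578), 473), -440984) = Add(Add(-7, 590, 473), -440984) = Add(1056, -440984) = -439928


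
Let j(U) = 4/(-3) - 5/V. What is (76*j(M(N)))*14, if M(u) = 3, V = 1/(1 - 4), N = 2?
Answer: 43624/3 ≈ 14541.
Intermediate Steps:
V = -1/3 (V = 1/(-3) = -1/3 ≈ -0.33333)
j(U) = 41/3 (j(U) = 4/(-3) - 5/(-1/3) = 4*(-1/3) - 5*(-3) = -4/3 + 15 = 41/3)
(76*j(M(N)))*14 = (76*(41/3))*14 = (3116/3)*14 = 43624/3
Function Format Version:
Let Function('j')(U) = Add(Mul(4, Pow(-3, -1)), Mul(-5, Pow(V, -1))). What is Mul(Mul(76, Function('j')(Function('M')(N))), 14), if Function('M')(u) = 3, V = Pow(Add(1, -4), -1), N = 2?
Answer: Rational(43624, 3) ≈ 14541.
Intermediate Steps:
V = Rational(-1, 3) (V = Pow(-3, -1) = Rational(-1, 3) ≈ -0.33333)
Function('j')(U) = Rational(41, 3) (Function('j')(U) = Add(Mul(4, Pow(-3, -1)), Mul(-5, Pow(Rational(-1, 3), -1))) = Add(Mul(4, Rational(-1, 3)), Mul(-5, -3)) = Add(Rational(-4, 3), 15) = Rational(41, 3))
Mul(Mul(76, Function('j')(Function('M')(N))), 14) = Mul(Mul(76, Rational(41, 3)), 14) = Mul(Rational(3116, 3), 14) = Rational(43624, 3)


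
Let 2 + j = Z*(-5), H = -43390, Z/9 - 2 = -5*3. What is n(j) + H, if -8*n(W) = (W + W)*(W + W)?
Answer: -426669/2 ≈ -2.1333e+5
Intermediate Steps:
Z = -117 (Z = 18 + 9*(-5*3) = 18 + 9*(-15) = 18 - 135 = -117)
j = 583 (j = -2 - 117*(-5) = -2 + 585 = 583)
n(W) = -W**2/2 (n(W) = -(W + W)*(W + W)/8 = -2*W*2*W/8 = -W**2/2)
n(j) + H = -1/2*583**2 - 43390 = -1/2*339889 - 43390 = -339889/2 - 43390 = -426669/2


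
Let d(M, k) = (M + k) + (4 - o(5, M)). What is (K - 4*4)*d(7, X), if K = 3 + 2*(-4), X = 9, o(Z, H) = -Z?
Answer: -525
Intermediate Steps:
K = -5 (K = 3 - 8 = -5)
d(M, k) = 9 + M + k (d(M, k) = (M + k) + (4 - (-1)*5) = (M + k) + (4 - 1*(-5)) = (M + k) + (4 + 5) = (M + k) + 9 = 9 + M + k)
(K - 4*4)*d(7, X) = (-5 - 4*4)*(9 + 7 + 9) = (-5 - 16)*25 = -21*25 = -525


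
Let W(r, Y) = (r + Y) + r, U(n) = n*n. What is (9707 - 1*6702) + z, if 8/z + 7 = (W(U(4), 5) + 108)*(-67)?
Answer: 14607301/4861 ≈ 3005.0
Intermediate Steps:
U(n) = n²
W(r, Y) = Y + 2*r (W(r, Y) = (Y + r) + r = Y + 2*r)
z = -4/4861 (z = 8/(-7 + ((5 + 2*4²) + 108)*(-67)) = 8/(-7 + ((5 + 2*16) + 108)*(-67)) = 8/(-7 + ((5 + 32) + 108)*(-67)) = 8/(-7 + (37 + 108)*(-67)) = 8/(-7 + 145*(-67)) = 8/(-7 - 9715) = 8/(-9722) = 8*(-1/9722) = -4/4861 ≈ -0.00082288)
(9707 - 1*6702) + z = (9707 - 1*6702) - 4/4861 = (9707 - 6702) - 4/4861 = 3005 - 4/4861 = 14607301/4861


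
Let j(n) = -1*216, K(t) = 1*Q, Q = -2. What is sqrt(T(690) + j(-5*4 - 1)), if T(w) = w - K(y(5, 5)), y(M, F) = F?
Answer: 2*sqrt(119) ≈ 21.817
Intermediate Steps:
K(t) = -2 (K(t) = 1*(-2) = -2)
j(n) = -216
T(w) = 2 + w (T(w) = w - 1*(-2) = w + 2 = 2 + w)
sqrt(T(690) + j(-5*4 - 1)) = sqrt((2 + 690) - 216) = sqrt(692 - 216) = sqrt(476) = 2*sqrt(119)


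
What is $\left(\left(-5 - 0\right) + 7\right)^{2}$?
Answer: $4$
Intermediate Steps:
$\left(\left(-5 - 0\right) + 7\right)^{2} = \left(\left(-5 + 0\right) + 7\right)^{2} = \left(-5 + 7\right)^{2} = 2^{2} = 4$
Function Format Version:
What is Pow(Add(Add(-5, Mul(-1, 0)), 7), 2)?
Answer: 4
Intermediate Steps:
Pow(Add(Add(-5, Mul(-1, 0)), 7), 2) = Pow(Add(Add(-5, 0), 7), 2) = Pow(Add(-5, 7), 2) = Pow(2, 2) = 4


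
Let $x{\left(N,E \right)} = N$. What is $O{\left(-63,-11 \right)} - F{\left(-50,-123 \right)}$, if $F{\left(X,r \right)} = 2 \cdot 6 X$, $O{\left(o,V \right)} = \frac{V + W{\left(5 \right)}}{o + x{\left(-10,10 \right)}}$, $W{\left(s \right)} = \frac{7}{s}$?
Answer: $\frac{219048}{365} \approx 600.13$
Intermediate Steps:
$O{\left(o,V \right)} = \frac{\frac{7}{5} + V}{-10 + o}$ ($O{\left(o,V \right)} = \frac{V + \frac{7}{5}}{o - 10} = \frac{V + 7 \cdot \frac{1}{5}}{-10 + o} = \frac{V + \frac{7}{5}}{-10 + o} = \frac{\frac{7}{5} + V}{-10 + o}$)
$F{\left(X,r \right)} = 12 X$
$O{\left(-63,-11 \right)} - F{\left(-50,-123 \right)} = \frac{\frac{7}{5} - 11}{-10 - 63} - 12 \left(-50\right) = \frac{1}{-73} \left(- \frac{48}{5}\right) - -600 = \left(- \frac{1}{73}\right) \left(- \frac{48}{5}\right) + 600 = \frac{48}{365} + 600 = \frac{219048}{365}$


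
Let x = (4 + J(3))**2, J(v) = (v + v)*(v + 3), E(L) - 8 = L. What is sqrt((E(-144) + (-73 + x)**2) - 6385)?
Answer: 2*sqrt(581302) ≈ 1524.9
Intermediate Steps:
E(L) = 8 + L
J(v) = 2*v*(3 + v) (J(v) = (2*v)*(3 + v) = 2*v*(3 + v))
x = 1600 (x = (4 + 2*3*(3 + 3))**2 = (4 + 2*3*6)**2 = (4 + 36)**2 = 40**2 = 1600)
sqrt((E(-144) + (-73 + x)**2) - 6385) = sqrt(((8 - 144) + (-73 + 1600)**2) - 6385) = sqrt((-136 + 1527**2) - 6385) = sqrt((-136 + 2331729) - 6385) = sqrt(2331593 - 6385) = sqrt(2325208) = 2*sqrt(581302)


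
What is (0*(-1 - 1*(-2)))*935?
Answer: 0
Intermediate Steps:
(0*(-1 - 1*(-2)))*935 = (0*(-1 + 2))*935 = (0*1)*935 = 0*935 = 0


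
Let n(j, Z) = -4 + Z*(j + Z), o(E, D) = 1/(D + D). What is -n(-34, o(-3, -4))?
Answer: -17/64 ≈ -0.26563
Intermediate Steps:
o(E, D) = 1/(2*D)
n(j, Z) = -4 + Z*(Z + j)
-n(-34, o(-3, -4)) = -(-4 + ((1/2)/(-4))**2 + ((1/2)/(-4))*(-34)) = -(-4 + ((1/2)*(-1/4))**2 + ((1/2)*(-1/4))*(-34)) = -(-4 + (-1/8)**2 - 1/8*(-34)) = -(-4 + 1/64 + 17/4) = -1*17/64 = -17/64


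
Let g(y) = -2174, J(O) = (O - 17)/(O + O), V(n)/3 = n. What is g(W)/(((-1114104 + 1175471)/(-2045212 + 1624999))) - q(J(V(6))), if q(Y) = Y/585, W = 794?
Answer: 19239216824353/1292389020 ≈ 14887.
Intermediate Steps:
V(n) = 3*n
J(O) = (-17 + O)/(2*O) (J(O) = (-17 + O)/((2*O)) = (-17 + O)*(1/(2*O)) = (-17 + O)/(2*O))
q(Y) = Y/585 (q(Y) = Y*(1/585) = Y/585)
g(W)/(((-1114104 + 1175471)/(-2045212 + 1624999))) - q(J(V(6))) = -2174*(-2045212 + 1624999)/(-1114104 + 1175471) - (-17 + 3*6)/(2*((3*6)))/585 = -2174/(61367/(-420213)) - (½)*(-17 + 18)/18/585 = -2174/(61367*(-1/420213)) - (½)*(1/18)*1/585 = -2174/(-61367/420213) - 1/(585*36) = -2174*(-420213/61367) - 1*1/21060 = 913543062/61367 - 1/21060 = 19239216824353/1292389020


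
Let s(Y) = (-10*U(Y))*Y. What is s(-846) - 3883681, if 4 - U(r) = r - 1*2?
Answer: 3324239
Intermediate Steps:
U(r) = 6 - r (U(r) = 4 - (r - 1*2) = 4 - (r - 2) = 4 - (-2 + r) = 4 + (2 - r) = 6 - r)
s(Y) = Y*(-60 + 10*Y) (s(Y) = (-10*(6 - Y))*Y = (-60 + 10*Y)*Y = Y*(-60 + 10*Y))
s(-846) - 3883681 = 10*(-846)*(-6 - 846) - 3883681 = 10*(-846)*(-852) - 3883681 = 7207920 - 3883681 = 3324239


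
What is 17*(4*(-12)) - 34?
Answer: -850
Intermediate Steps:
17*(4*(-12)) - 34 = 17*(-48) - 34 = -816 - 34 = -850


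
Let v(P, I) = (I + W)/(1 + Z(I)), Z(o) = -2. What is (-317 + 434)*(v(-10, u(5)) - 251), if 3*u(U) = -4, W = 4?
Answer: -29679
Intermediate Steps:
u(U) = -4/3 (u(U) = (1/3)*(-4) = -4/3)
v(P, I) = -4 - I (v(P, I) = (I + 4)/(1 - 2) = (4 + I)/(-1) = (4 + I)*(-1) = -4 - I)
(-317 + 434)*(v(-10, u(5)) - 251) = (-317 + 434)*((-4 - 1*(-4/3)) - 251) = 117*((-4 + 4/3) - 251) = 117*(-8/3 - 251) = 117*(-761/3) = -29679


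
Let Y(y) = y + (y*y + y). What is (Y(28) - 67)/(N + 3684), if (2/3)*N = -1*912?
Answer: 773/2316 ≈ 0.33377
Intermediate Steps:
N = -1368 (N = 3*(-1*912)/2 = (3/2)*(-912) = -1368)
Y(y) = y**2 + 2*y (Y(y) = y + (y**2 + y) = y + (y + y**2) = y**2 + 2*y)
(Y(28) - 67)/(N + 3684) = (28*(2 + 28) - 67)/(-1368 + 3684) = (28*30 - 67)/2316 = (840 - 67)*(1/2316) = 773*(1/2316) = 773/2316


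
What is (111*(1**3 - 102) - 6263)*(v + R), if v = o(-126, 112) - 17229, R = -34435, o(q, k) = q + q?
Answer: 907180184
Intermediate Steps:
o(q, k) = 2*q
v = -17481 (v = 2*(-126) - 17229 = -252 - 17229 = -17481)
(111*(1**3 - 102) - 6263)*(v + R) = (111*(1**3 - 102) - 6263)*(-17481 - 34435) = (111*(1 - 102) - 6263)*(-51916) = (111*(-101) - 6263)*(-51916) = (-11211 - 6263)*(-51916) = -17474*(-51916) = 907180184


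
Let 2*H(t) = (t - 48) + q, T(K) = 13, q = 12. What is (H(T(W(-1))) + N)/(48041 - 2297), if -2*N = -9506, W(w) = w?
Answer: 3161/30496 ≈ 0.10365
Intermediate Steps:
N = 4753 (N = -½*(-9506) = 4753)
H(t) = -18 + t/2 (H(t) = ((t - 48) + 12)/2 = ((-48 + t) + 12)/2 = (-36 + t)/2 = -18 + t/2)
(H(T(W(-1))) + N)/(48041 - 2297) = ((-18 + (½)*13) + 4753)/(48041 - 2297) = ((-18 + 13/2) + 4753)/45744 = (-23/2 + 4753)*(1/45744) = (9483/2)*(1/45744) = 3161/30496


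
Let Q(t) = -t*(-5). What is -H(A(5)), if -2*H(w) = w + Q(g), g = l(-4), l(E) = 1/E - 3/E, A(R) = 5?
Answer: 15/4 ≈ 3.7500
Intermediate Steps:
l(E) = -2/E (l(E) = 1/E - 3/E = -2/E)
g = ½ (g = -2/(-4) = -2*(-¼) = ½ ≈ 0.50000)
Q(t) = 5*t
H(w) = -5/4 - w/2 (H(w) = -(w + 5*(½))/2 = -(w + 5/2)/2 = -(5/2 + w)/2 = -5/4 - w/2)
-H(A(5)) = -(-5/4 - ½*5) = -(-5/4 - 5/2) = -1*(-15/4) = 15/4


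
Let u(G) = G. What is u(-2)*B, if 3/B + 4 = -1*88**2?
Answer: 3/3874 ≈ 0.00077439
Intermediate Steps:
B = -3/7748 (B = 3/(-4 - 1*88**2) = 3/(-4 - 1*7744) = 3/(-4 - 7744) = 3/(-7748) = 3*(-1/7748) = -3/7748 ≈ -0.00038720)
u(-2)*B = -2*(-3/7748) = 3/3874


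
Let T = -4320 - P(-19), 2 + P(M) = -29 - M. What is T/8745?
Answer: -1436/2915 ≈ -0.49262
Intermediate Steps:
P(M) = -31 - M (P(M) = -2 + (-29 - M) = -31 - M)
T = -4308 (T = -4320 - (-31 - 1*(-19)) = -4320 - (-31 + 19) = -4320 - 1*(-12) = -4320 + 12 = -4308)
T/8745 = -4308/8745 = -4308*1/8745 = -1436/2915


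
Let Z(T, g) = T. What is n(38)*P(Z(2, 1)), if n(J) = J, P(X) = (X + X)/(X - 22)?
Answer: -38/5 ≈ -7.6000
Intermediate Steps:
P(X) = 2*X/(-22 + X) (P(X) = (2*X)/(-22 + X) = 2*X/(-22 + X))
n(38)*P(Z(2, 1)) = 38*(2*2/(-22 + 2)) = 38*(2*2/(-20)) = 38*(2*2*(-1/20)) = 38*(-1/5) = -38/5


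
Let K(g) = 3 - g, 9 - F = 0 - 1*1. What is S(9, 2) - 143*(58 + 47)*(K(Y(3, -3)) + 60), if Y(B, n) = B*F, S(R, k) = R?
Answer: -495486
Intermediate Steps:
F = 10 (F = 9 - (0 - 1*1) = 9 - (0 - 1) = 9 - 1*(-1) = 9 + 1 = 10)
Y(B, n) = 10*B (Y(B, n) = B*10 = 10*B)
S(9, 2) - 143*(58 + 47)*(K(Y(3, -3)) + 60) = 9 - 143*(58 + 47)*((3 - 10*3) + 60) = 9 - 15015*((3 - 1*30) + 60) = 9 - 15015*((3 - 30) + 60) = 9 - 15015*(-27 + 60) = 9 - 15015*33 = 9 - 143*3465 = 9 - 495495 = -495486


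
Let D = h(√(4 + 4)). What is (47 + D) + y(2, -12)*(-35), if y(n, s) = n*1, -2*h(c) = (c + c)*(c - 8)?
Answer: -31 + 16*√2 ≈ -8.3726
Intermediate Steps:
h(c) = -c*(-8 + c) (h(c) = -(c + c)*(c - 8)/2 = -2*c*(-8 + c)/2 = -c*(-8 + c))
y(n, s) = n
D = 2*√2*(8 - 2*√2) (D = √(4 + 4)*(8 - √(4 + 4)) = √8*(8 - √8) = (2*√2)*(8 - 2*√2) = 2*√2*(8 - 2*√2) ≈ 14.627)
(47 + D) + y(2, -12)*(-35) = (47 + (-8 + 16*√2)) + 2*(-35) = (39 + 16*√2) - 70 = -31 + 16*√2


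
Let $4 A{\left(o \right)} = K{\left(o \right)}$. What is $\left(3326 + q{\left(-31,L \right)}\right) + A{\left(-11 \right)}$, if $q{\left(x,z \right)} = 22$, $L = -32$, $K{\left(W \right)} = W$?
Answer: $\frac{13381}{4} \approx 3345.3$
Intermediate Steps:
$A{\left(o \right)} = \frac{o}{4}$
$\left(3326 + q{\left(-31,L \right)}\right) + A{\left(-11 \right)} = \left(3326 + 22\right) + \frac{1}{4} \left(-11\right) = 3348 - \frac{11}{4} = \frac{13381}{4}$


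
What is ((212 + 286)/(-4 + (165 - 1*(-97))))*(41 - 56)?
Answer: -1245/43 ≈ -28.953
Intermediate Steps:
((212 + 286)/(-4 + (165 - 1*(-97))))*(41 - 56) = (498/(-4 + (165 + 97)))*(-15) = (498/(-4 + 262))*(-15) = (498/258)*(-15) = (498*(1/258))*(-15) = (83/43)*(-15) = -1245/43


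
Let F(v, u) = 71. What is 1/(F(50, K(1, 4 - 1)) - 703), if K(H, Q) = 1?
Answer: -1/632 ≈ -0.0015823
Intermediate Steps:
1/(F(50, K(1, 4 - 1)) - 703) = 1/(71 - 703) = 1/(-632) = -1/632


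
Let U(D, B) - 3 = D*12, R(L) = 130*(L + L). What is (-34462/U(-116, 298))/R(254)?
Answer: 17231/45864780 ≈ 0.00037569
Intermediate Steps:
R(L) = 260*L (R(L) = 130*(2*L) = 260*L)
U(D, B) = 3 + 12*D (U(D, B) = 3 + D*12 = 3 + 12*D)
(-34462/U(-116, 298))/R(254) = (-34462/(3 + 12*(-116)))/((260*254)) = -34462/(3 - 1392)/66040 = -34462/(-1389)*(1/66040) = -34462*(-1/1389)*(1/66040) = (34462/1389)*(1/66040) = 17231/45864780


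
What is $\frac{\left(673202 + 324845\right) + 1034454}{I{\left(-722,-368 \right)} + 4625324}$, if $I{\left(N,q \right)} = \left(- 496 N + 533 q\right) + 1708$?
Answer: $\frac{2032501}{4789000} \approx 0.42441$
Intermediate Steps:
$I{\left(N,q \right)} = 1708 - 496 N + 533 q$
$\frac{\left(673202 + 324845\right) + 1034454}{I{\left(-722,-368 \right)} + 4625324} = \frac{\left(673202 + 324845\right) + 1034454}{\left(1708 - -358112 + 533 \left(-368\right)\right) + 4625324} = \frac{998047 + 1034454}{\left(1708 + 358112 - 196144\right) + 4625324} = \frac{2032501}{163676 + 4625324} = \frac{2032501}{4789000}$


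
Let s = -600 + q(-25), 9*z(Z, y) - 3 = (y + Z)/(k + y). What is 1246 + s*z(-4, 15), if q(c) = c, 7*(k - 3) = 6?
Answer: 107693/108 ≈ 997.16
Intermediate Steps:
k = 27/7 (k = 3 + (⅐)*6 = 3 + 6/7 = 27/7 ≈ 3.8571)
z(Z, y) = ⅓ + (Z + y)/(9*(27/7 + y)) (z(Z, y) = ⅓ + ((y + Z)/(27/7 + y))/9 = ⅓ + ((Z + y)/(27/7 + y))/9 = ⅓ + (Z + y)/(9*(27/7 + y)))
s = -625 (s = -600 - 25 = -625)
1246 + s*z(-4, 15) = 1246 - 625*(81 + 7*(-4) + 28*15)/(9*(27 + 7*15)) = 1246 - 625*(81 - 28 + 420)/(9*(27 + 105)) = 1246 - 625*473/(9*132) = 1246 - 625*43/108 = 1246 - 26875/108 = 107693/108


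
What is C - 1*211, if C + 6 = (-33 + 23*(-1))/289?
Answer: -62769/289 ≈ -217.19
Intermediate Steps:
C = -1790/289 (C = -6 + (-33 + 23*(-1))/289 = -6 + (-33 - 23)*(1/289) = -6 - 56*1/289 = -6 - 56/289 = -1790/289 ≈ -6.1938)
C - 1*211 = -1790/289 - 1*211 = -1790/289 - 211 = -62769/289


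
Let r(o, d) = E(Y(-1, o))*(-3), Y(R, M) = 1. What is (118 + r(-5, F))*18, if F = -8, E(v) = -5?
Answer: 2394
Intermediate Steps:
r(o, d) = 15 (r(o, d) = -5*(-3) = 15)
(118 + r(-5, F))*18 = (118 + 15)*18 = 133*18 = 2394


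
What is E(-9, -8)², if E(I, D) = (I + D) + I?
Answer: 676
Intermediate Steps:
E(I, D) = D + 2*I (E(I, D) = (D + I) + I = D + 2*I)
E(-9, -8)² = (-8 + 2*(-9))² = (-8 - 18)² = (-26)² = 676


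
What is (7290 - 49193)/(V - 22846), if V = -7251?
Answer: 41903/30097 ≈ 1.3923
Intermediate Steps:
(7290 - 49193)/(V - 22846) = (7290 - 49193)/(-7251 - 22846) = -41903/(-30097) = -41903*(-1/30097) = 41903/30097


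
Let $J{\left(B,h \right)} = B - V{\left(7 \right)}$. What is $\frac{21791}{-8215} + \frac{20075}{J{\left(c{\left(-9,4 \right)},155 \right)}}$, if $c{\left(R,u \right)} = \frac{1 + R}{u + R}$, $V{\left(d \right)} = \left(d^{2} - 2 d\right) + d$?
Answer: $- \frac{828982407}{1659430} \approx -499.56$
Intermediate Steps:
$V{\left(d \right)} = d^{2} - d$
$c{\left(R,u \right)} = \frac{1 + R}{R + u}$
$J{\left(B,h \right)} = -42 + B$ ($J{\left(B,h \right)} = B - 7 \left(-1 + 7\right) = B - 7 \cdot 6 = B - 42 = -42 + B$)
$\frac{21791}{-8215} + \frac{20075}{J{\left(c{\left(-9,4 \right)},155 \right)}} = \frac{21791}{-8215} + \frac{20075}{-42 + \frac{1 - 9}{-9 + 4}} = 21791 \left(- \frac{1}{8215}\right) + \frac{20075}{-42 + \frac{1}{-5} \left(-8\right)} = - \frac{21791}{8215} + \frac{20075}{-42 - - \frac{8}{5}} = - \frac{21791}{8215} + \frac{20075}{-42 + \frac{8}{5}} = - \frac{21791}{8215} + \frac{20075}{- \frac{202}{5}} = - \frac{21791}{8215} + 20075 \left(- \frac{5}{202}\right) = - \frac{21791}{8215} - \frac{100375}{202} = - \frac{828982407}{1659430}$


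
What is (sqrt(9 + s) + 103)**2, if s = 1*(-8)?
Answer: 10816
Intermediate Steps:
s = -8
(sqrt(9 + s) + 103)**2 = (sqrt(9 - 8) + 103)**2 = (sqrt(1) + 103)**2 = (1 + 103)**2 = 104**2 = 10816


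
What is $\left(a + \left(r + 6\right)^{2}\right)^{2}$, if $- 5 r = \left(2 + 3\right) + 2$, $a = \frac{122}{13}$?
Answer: $\frac{98545329}{105625} \approx 932.97$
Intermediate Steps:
$a = \frac{122}{13}$ ($a = 122 \cdot \frac{1}{13} = \frac{122}{13} \approx 9.3846$)
$r = - \frac{7}{5}$ ($r = - \frac{\left(2 + 3\right) + 2}{5} = - \frac{5 + 2}{5} = \left(- \frac{1}{5}\right) 7 = - \frac{7}{5} \approx -1.4$)
$\left(a + \left(r + 6\right)^{2}\right)^{2} = \left(\frac{122}{13} + \left(- \frac{7}{5} + 6\right)^{2}\right)^{2} = \left(\frac{122}{13} + \left(\frac{23}{5}\right)^{2}\right)^{2} = \left(\frac{122}{13} + \frac{529}{25}\right)^{2} = \left(\frac{9927}{325}\right)^{2} = \frac{98545329}{105625}$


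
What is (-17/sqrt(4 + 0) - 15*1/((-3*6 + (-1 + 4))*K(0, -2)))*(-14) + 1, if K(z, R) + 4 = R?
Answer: 367/3 ≈ 122.33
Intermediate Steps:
K(z, R) = -4 + R
(-17/sqrt(4 + 0) - 15*1/((-3*6 + (-1 + 4))*K(0, -2)))*(-14) + 1 = (-17/sqrt(4 + 0) - 15*1/((-4 - 2)*(-3*6 + (-1 + 4))))*(-14) + 1 = (-17/(sqrt(4)) - 15*(-1/(6*(-18 + 3))))*(-14) + 1 = (-17/2 - 15/((-6*(-15))))*(-14) + 1 = (-17*1/2 - 15/90)*(-14) + 1 = (-17/2 - 15*1/90)*(-14) + 1 = (-17/2 - 1/6)*(-14) + 1 = -26/3*(-14) + 1 = 364/3 + 1 = 367/3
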